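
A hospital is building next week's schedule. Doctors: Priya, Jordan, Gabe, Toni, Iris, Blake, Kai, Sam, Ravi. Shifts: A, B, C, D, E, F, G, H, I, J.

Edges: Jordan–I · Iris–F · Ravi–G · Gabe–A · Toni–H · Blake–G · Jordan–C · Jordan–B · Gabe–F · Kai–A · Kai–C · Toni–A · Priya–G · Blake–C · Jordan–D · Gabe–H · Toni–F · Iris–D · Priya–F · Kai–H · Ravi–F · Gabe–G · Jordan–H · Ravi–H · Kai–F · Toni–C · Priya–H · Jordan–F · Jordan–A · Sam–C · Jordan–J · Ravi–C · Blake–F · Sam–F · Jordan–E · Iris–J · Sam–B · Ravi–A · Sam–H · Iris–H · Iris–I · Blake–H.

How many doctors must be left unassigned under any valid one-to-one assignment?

A valid assignment of size 8: Priya→G, Jordan→J, Gabe→A, Toni→H, Iris→D, Blake→C, Kai→F, Sam→B.
The set {Priya, Gabe, Toni, Blake, Kai, Ravi} has only 5 neighbours ({A, C, F, G, H}), so by Hall's theorem at most 8 of the 9 doctors can be matched.
That matches 8 of the 9, leaving 1 unmatched; no matching can do better.

1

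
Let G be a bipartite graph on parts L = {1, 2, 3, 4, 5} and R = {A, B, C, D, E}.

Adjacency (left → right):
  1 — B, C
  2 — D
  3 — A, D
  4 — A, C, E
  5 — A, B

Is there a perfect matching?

For example, pair 1–C, 2–D, 3–A, 4–E, 5–B.
Every left vertex is matched, so this is a perfect matching.

Yes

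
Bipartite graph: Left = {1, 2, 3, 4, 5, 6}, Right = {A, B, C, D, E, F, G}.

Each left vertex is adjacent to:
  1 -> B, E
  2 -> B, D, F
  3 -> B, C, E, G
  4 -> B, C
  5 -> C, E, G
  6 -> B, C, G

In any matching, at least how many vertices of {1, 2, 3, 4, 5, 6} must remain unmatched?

One maximum matching: 1–B, 2–F, 3–G, 4–C, 5–E.
The set {1, 3, 4, 5, 6} has only 4 neighbours ({B, C, E, G}), so by Hall's theorem at most 5 of the 6 left vertices can be matched.
That matches 5 of the 6, leaving 1 unmatched; no matching can do better.

1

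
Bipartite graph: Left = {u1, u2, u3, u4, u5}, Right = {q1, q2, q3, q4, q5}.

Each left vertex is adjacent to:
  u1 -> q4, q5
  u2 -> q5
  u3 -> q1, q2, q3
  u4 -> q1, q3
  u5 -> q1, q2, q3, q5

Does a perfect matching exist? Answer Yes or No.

One maximum matching: u1–q4, u2–q5, u3–q3, u4–q1, u5–q2.
All 5 left vertices are covered.

Yes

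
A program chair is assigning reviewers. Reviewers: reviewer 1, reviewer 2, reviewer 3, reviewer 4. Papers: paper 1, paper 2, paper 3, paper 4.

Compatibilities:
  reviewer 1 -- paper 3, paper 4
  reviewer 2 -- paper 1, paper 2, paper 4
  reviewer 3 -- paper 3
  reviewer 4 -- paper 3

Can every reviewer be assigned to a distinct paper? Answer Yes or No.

The set {reviewer 3, reviewer 4} has only 1 neighbour ({paper 3}), so by Hall's theorem at most 3 of the 4 reviewers can be matched.
Hence no matching covers every reviewer.

No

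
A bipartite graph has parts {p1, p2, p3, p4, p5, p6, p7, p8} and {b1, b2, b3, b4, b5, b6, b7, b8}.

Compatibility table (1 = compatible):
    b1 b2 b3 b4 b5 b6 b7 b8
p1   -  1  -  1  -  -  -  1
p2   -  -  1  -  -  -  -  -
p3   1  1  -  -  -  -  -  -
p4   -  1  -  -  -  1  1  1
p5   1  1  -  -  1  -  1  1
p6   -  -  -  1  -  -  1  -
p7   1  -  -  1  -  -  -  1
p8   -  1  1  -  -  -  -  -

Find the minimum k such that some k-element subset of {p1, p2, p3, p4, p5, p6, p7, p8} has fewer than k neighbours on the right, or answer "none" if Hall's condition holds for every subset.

A matching saturating every left vertex exists, for instance p1→b4, p2→b3, p3→b1, p4→b6, p5→b5, p6→b7, p7→b8, p8→b2.
By Hall's marriage theorem, this means |N(S)| ≥ |S| for every subset S, so no violating subset exists.

none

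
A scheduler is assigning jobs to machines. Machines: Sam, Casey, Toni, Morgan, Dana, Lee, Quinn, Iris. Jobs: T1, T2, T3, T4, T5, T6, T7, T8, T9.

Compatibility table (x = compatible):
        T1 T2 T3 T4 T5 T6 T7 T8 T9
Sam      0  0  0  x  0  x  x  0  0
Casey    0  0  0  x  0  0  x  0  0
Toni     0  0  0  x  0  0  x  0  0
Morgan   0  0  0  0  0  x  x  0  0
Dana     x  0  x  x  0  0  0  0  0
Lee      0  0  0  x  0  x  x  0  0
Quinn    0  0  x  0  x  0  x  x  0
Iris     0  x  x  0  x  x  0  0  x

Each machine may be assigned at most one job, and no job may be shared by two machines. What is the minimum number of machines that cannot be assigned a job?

One maximum matching: Sam→T6, Casey→T4, Toni→T7, Dana→T1, Quinn→T8, Iris→T5.
The set {Sam, Casey, Toni, Morgan, Lee} has only 3 neighbours ({T4, T6, T7}), so by Hall's theorem at most 6 of the 8 machines can be matched.
That matches 6 of the 8, leaving 2 unmatched; no matching can do better.

2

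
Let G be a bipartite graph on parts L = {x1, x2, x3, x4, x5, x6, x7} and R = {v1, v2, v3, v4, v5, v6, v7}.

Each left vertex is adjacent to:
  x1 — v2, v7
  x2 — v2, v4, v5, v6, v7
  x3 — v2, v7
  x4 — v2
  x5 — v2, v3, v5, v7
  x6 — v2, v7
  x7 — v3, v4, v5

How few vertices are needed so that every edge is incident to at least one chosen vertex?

5

The 5 edges x1–v7, x2–v6, x3–v2, x5–v3, x7–v4 form a matching, so any vertex cover needs at least 5 vertices (one per matched edge).
Conversely {x2, x5, x7, v2, v7} meets every edge and has exactly 5 vertices, so 5 is optimal.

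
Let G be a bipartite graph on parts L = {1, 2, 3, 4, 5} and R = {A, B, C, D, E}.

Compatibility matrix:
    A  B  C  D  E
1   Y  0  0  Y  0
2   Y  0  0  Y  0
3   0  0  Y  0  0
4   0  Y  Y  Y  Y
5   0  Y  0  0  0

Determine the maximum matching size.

5

For example, pair 1–A, 2–D, 3–C, 4–E, 5–B.
This saturates every left vertex, so 5 is the maximum.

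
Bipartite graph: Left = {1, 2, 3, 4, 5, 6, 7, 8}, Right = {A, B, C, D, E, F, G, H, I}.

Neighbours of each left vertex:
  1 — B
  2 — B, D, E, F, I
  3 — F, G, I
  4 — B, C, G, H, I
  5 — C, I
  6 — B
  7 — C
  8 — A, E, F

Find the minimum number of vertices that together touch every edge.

7

The 7 edges 1–B, 2–F, 3–G, 4–H, 5–I, 7–C, 8–E form a matching, so any vertex cover needs at least 7 vertices (one per matched edge).
Conversely {2, 3, 4, 5, 7, 8, B} meets every edge and has exactly 7 vertices, so 7 is optimal.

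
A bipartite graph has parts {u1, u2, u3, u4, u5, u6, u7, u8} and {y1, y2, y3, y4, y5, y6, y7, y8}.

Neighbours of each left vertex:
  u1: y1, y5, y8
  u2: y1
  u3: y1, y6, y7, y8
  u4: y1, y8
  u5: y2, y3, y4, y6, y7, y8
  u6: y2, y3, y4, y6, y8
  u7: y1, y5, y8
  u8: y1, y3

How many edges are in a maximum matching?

7

A valid assignment of size 7: u1→y5, u2→y1, u3→y7, u4→y8, u5→y4, u6→y6, u8→y3.
The set {u1, u2, u4, u7} has only 3 neighbours ({y1, y5, y8}), so by Hall's theorem at most 7 of the 8 left vertices can be matched.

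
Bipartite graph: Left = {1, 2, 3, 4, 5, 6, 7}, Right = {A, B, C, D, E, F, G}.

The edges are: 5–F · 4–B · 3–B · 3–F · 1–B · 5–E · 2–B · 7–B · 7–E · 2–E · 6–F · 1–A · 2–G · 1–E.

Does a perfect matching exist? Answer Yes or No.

No

The set {3, 4, 5, 6, 7} has only 3 neighbours ({B, E, F}), so by Hall's theorem at most 5 of the 7 left vertices can be matched.
Hence no matching covers every left vertex.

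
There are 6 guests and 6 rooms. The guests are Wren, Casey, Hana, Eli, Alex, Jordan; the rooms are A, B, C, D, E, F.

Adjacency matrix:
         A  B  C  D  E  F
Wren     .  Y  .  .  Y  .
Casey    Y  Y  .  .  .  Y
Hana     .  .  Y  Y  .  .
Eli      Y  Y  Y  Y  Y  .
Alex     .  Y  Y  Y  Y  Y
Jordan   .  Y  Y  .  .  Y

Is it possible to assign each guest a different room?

One maximum matching: Wren–E, Casey–A, Hana–C, Eli–D, Alex–F, Jordan–B.
All 6 guests are covered.

Yes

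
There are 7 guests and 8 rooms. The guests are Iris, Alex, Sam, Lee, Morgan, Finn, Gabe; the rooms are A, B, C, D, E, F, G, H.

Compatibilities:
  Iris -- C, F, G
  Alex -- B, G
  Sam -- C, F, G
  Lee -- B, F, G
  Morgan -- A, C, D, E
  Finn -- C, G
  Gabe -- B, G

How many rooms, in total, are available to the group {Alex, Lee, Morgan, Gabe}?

The union of neighbours of {Alex, Lee, Morgan, Gabe} is {A, B, C, D, E, F, G}, which has 7 elements.
Since |N(S)| = 7 ≥ |S| = 4, Hall's condition holds for this subset.

7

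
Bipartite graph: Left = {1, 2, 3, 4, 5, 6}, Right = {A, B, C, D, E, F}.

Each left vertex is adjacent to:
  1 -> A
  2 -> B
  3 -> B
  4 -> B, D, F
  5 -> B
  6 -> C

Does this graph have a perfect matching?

No

The set {2, 3, 5} has only 1 neighbour ({B}), so by Hall's theorem at most 4 of the 6 left vertices can be matched.
Hence no matching covers every left vertex.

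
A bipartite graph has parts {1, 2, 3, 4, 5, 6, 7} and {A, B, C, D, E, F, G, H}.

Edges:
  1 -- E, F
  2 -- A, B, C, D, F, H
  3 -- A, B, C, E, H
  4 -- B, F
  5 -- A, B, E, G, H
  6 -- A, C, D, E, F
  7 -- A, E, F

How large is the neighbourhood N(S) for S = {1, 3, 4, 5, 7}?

The union of neighbours of {1, 3, 4, 5, 7} is {A, B, C, E, F, G, H}, which has 7 elements.
Since |N(S)| = 7 ≥ |S| = 5, Hall's condition holds for this subset.

7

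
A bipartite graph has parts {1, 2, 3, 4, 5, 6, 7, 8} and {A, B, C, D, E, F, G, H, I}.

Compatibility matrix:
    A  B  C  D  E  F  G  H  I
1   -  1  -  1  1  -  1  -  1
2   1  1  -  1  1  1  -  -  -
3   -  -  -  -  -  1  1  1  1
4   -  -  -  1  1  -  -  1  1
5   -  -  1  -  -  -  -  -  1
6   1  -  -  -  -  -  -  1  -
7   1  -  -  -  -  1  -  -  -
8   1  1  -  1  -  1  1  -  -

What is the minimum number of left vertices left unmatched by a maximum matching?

0

For example, pair 1→B, 2→E, 3→F, 4→D, 5→C, 6→H, 7→A, 8→G.
This saturates every left vertex, so 8 is the maximum.
That matches 8 of the 8, leaving 0 unmatched; no matching can do better.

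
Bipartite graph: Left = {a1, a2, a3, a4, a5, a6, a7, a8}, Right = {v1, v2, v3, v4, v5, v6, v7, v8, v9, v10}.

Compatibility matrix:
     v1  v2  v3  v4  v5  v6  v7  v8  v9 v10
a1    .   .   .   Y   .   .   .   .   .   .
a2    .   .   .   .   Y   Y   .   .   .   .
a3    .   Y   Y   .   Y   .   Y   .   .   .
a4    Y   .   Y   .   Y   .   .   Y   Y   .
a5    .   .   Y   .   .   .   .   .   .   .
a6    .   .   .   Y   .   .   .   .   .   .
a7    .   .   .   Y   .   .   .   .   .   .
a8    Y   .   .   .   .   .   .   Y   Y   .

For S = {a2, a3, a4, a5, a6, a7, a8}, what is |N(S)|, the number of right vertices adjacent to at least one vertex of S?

9

The union of neighbours of {a2, a3, a4, a5, a6, a7, a8} is {v1, v2, v3, v4, v5, v6, v7, v8, v9}, which has 9 elements.
Since |N(S)| = 9 ≥ |S| = 7, Hall's condition holds for this subset.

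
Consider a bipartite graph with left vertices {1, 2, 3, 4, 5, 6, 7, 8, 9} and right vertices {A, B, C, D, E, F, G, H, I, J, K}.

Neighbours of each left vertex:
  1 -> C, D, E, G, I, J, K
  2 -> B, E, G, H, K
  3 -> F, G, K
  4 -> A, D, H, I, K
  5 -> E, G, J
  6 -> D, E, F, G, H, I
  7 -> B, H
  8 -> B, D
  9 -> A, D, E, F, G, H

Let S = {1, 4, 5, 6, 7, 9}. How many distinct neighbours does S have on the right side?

The union of neighbours of {1, 4, 5, 6, 7, 9} is {A, B, C, D, E, F, G, H, I, J, K}, which has 11 elements.
Since |N(S)| = 11 ≥ |S| = 6, Hall's condition holds for this subset.

11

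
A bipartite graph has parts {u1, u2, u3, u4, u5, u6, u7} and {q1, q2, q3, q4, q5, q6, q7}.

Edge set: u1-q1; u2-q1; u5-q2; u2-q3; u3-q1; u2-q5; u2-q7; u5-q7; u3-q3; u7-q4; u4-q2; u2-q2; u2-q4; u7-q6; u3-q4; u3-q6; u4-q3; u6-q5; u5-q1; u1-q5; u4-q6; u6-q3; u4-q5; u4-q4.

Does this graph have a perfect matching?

Yes

One maximum matching: u1→q1, u2→q7, u3→q3, u4→q4, u5→q2, u6→q5, u7→q6.
Every left vertex is matched, so this is a perfect matching.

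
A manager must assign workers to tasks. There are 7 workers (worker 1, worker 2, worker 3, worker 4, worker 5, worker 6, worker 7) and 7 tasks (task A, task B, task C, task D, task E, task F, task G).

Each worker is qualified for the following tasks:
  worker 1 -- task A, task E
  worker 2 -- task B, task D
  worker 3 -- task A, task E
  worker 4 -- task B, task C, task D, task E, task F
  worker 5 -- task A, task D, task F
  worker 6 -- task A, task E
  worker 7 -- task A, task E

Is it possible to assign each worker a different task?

The set {worker 1, worker 3, worker 6, worker 7} has only 2 neighbours ({task A, task E}), so by Hall's theorem at most 5 of the 7 workers can be matched.
Hence no matching covers every worker.

No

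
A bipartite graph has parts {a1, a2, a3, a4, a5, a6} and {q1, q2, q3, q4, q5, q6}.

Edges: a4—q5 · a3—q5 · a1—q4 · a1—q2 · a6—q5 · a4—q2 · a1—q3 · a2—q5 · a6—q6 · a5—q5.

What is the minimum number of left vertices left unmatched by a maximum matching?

For example, pair a1–q4, a2–q5, a4–q2, a6–q6.
The set {a2, a3, a5} has only 1 neighbour ({q5}), so by Hall's theorem at most 4 of the 6 left vertices can be matched.
That matches 4 of the 6, leaving 2 unmatched; no matching can do better.

2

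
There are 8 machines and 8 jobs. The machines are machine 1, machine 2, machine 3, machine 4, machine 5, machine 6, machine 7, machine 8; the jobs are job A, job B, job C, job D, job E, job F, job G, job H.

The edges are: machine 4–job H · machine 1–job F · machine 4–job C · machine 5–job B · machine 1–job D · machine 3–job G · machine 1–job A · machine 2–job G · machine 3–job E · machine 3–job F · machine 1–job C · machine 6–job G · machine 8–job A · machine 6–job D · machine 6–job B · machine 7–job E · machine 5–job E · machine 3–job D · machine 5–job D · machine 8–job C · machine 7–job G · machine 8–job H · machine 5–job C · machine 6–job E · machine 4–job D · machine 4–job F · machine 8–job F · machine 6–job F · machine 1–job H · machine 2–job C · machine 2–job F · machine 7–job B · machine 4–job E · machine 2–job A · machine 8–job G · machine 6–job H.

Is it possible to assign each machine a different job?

One maximum matching: machine 1→job C, machine 2→job A, machine 3→job G, machine 4→job H, machine 5→job D, machine 6→job B, machine 7→job E, machine 8→job F.
All 8 machines are covered.

Yes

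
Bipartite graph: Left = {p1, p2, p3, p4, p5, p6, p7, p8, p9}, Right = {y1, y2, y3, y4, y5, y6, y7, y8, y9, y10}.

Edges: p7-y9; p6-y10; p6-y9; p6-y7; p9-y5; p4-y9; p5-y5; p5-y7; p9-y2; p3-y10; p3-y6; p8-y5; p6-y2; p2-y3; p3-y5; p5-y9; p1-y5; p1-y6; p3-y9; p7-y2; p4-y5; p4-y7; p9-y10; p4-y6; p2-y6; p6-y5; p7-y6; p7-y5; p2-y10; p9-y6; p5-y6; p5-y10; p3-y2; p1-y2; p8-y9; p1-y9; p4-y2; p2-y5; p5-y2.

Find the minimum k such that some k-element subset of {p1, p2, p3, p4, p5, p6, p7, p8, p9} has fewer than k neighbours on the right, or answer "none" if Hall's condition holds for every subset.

7

Take S = {p1, p3, p4, p5, p6, p7, p8}. Its neighbourhood is {y2, y5, y6, y7, y9, y10}, so |N(S)| = 6 < |S| = 7.
Every subset of size less than 7 has at least as many neighbours as members, so 7 is the minimum.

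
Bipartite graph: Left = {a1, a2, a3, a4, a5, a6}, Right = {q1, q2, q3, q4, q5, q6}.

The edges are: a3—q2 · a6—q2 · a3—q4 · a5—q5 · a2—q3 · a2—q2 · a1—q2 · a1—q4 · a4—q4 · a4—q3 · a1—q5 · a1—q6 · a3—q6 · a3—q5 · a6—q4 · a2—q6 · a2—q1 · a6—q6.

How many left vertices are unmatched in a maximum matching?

0

For example, pair a1→q2, a2→q1, a3→q4, a4→q3, a5→q5, a6→q6.
All 6 left vertices are matched, so no larger matching exists.
That matches 6 of the 6, leaving 0 unmatched; no matching can do better.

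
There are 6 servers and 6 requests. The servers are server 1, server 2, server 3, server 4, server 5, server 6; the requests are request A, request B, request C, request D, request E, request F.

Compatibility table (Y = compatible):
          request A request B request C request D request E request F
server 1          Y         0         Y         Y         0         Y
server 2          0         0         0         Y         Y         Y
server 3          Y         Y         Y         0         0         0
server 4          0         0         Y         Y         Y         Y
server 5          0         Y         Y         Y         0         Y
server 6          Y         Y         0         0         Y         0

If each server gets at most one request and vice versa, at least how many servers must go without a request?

0

One maximum matching: server 1–request A, server 2–request F, server 3–request B, server 4–request C, server 5–request D, server 6–request E.
All 6 servers are matched, so no larger matching exists.
That matches 6 of the 6, leaving 0 unmatched; no matching can do better.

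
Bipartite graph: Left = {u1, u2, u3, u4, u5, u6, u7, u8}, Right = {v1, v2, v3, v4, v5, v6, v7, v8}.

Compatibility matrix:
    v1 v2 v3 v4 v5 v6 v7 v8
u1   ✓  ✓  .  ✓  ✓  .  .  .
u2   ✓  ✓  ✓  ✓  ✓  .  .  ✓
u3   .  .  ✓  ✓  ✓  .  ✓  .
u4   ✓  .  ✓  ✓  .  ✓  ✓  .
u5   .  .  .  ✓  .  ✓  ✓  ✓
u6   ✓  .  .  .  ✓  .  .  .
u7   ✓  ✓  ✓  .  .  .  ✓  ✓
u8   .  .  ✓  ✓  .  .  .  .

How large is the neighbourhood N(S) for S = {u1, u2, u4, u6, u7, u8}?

The union of neighbours of {u1, u2, u4, u6, u7, u8} is {v1, v2, v3, v4, v5, v6, v7, v8}, which has 8 elements.
Since |N(S)| = 8 ≥ |S| = 6, Hall's condition holds for this subset.

8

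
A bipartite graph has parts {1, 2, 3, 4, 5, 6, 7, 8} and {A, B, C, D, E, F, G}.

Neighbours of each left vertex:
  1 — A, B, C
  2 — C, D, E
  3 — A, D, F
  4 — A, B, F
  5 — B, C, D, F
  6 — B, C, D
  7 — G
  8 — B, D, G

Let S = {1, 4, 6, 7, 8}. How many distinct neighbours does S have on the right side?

The union of neighbours of {1, 4, 6, 7, 8} is {A, B, C, D, F, G}, which has 6 elements.
Since |N(S)| = 6 ≥ |S| = 5, Hall's condition holds for this subset.

6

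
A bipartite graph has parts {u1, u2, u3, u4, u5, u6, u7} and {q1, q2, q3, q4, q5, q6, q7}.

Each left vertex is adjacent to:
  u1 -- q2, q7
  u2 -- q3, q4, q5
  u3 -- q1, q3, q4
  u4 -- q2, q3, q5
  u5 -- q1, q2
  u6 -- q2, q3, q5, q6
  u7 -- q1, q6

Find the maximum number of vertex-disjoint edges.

For example, pair u1–q7, u2–q4, u3–q3, u4–q5, u5–q1, u6–q2, u7–q6.
All 7 left vertices are matched, so no larger matching exists.

7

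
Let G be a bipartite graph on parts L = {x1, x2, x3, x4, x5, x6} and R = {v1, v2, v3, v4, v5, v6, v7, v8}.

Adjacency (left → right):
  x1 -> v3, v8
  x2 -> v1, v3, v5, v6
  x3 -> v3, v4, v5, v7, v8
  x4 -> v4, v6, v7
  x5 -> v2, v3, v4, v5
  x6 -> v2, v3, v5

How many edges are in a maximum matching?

For example, pair x1→v8, x2→v1, x3→v3, x4→v6, x5→v4, x6→v2.
This saturates every left vertex, so 6 is the maximum.

6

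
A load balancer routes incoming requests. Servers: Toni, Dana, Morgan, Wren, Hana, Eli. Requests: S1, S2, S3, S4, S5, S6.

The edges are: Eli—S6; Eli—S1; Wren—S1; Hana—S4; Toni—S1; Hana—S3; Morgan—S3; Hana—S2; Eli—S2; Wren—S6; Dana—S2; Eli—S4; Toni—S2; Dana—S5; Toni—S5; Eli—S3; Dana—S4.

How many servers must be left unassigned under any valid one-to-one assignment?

0

For example, pair Toni–S1, Dana–S5, Morgan–S3, Wren–S6, Hana–S4, Eli–S2.
All 6 servers are matched, so no larger matching exists.
That matches 6 of the 6, leaving 0 unmatched; no matching can do better.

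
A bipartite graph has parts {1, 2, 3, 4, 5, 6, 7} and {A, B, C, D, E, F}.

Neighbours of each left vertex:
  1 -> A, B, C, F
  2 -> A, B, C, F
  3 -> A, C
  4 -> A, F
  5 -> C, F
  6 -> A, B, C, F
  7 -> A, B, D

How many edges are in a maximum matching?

5

A valid assignment of size 5: 1→B, 2→C, 3→A, 4→F, 7→D.
The set {1, 2, 3, 4, 5, 6} has only 4 neighbours ({A, B, C, F}), so by Hall's theorem at most 5 of the 7 left vertices can be matched.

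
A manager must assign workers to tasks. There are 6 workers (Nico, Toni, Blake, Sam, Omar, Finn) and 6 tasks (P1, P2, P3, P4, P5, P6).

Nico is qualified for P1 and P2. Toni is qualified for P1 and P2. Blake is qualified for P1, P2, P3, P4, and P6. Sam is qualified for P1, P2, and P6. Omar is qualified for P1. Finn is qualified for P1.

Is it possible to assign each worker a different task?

The set {Nico, Toni, Omar, Finn} has only 2 neighbours ({P1, P2}), so by Hall's theorem at most 4 of the 6 workers can be matched.
Hence no matching covers every worker.

No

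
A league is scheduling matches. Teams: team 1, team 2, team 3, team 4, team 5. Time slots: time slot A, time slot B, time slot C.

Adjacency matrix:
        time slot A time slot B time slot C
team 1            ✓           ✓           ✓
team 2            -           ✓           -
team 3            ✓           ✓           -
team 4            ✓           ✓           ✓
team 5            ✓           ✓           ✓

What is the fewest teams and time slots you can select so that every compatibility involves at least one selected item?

The 3 edges team 1–time slot C, team 2–time slot B, team 3–time slot A form a matching, so any vertex cover needs at least 3 vertices (one per matched edge).
Conversely {time slot A, time slot B, time slot C} meets every edge and has exactly 3 vertices, so 3 is optimal.

3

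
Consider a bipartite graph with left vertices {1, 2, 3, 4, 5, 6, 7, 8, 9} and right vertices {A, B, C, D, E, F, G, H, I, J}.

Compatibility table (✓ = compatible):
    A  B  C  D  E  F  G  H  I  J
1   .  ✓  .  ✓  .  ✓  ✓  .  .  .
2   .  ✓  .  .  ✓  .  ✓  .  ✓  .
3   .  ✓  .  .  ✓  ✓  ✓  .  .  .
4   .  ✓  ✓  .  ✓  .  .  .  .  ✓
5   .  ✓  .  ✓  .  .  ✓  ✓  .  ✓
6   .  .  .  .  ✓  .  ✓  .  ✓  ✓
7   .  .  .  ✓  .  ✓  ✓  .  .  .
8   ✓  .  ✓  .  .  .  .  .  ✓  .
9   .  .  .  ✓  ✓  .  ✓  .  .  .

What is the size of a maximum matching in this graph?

A valid assignment of size 9: 1–F, 2–G, 3–B, 4–C, 5–J, 6–I, 7–D, 8–A, 9–E.
All 9 left vertices are matched, so no larger matching exists.

9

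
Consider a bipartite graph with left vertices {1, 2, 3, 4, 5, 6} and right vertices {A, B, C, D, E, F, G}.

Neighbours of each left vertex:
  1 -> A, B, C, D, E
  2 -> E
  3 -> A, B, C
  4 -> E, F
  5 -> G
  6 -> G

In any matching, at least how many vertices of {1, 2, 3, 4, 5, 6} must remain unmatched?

For example, pair 1–A, 2–E, 3–B, 4–F, 5–G.
The set {5, 6} has only 1 neighbour ({G}), so by Hall's theorem at most 5 of the 6 left vertices can be matched.
That matches 5 of the 6, leaving 1 unmatched; no matching can do better.

1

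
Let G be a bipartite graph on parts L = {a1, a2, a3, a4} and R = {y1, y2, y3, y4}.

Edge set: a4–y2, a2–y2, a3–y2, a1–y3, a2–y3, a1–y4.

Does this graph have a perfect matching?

No

The set {a3, a4} has only 1 neighbour ({y2}), so by Hall's theorem at most 3 of the 4 left vertices can be matched.
Hence no matching covers every left vertex.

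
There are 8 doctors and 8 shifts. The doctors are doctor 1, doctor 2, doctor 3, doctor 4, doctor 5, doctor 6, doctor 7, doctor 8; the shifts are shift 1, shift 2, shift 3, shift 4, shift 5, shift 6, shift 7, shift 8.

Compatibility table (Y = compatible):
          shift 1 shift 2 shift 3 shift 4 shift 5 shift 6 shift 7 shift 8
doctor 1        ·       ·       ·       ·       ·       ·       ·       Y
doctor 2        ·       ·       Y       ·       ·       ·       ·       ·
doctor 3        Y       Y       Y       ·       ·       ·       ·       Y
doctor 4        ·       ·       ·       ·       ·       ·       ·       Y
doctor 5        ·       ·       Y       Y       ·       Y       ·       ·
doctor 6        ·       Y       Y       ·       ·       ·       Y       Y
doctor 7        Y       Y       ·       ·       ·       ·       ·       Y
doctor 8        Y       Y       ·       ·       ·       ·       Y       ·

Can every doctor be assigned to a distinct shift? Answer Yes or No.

The set {doctor 1, doctor 2, doctor 3, doctor 4, doctor 6, doctor 7, doctor 8} has only 5 neighbours ({shift 1, shift 2, shift 3, shift 7, shift 8}), so by Hall's theorem at most 6 of the 8 doctors can be matched.
Hence no matching covers every doctor.

No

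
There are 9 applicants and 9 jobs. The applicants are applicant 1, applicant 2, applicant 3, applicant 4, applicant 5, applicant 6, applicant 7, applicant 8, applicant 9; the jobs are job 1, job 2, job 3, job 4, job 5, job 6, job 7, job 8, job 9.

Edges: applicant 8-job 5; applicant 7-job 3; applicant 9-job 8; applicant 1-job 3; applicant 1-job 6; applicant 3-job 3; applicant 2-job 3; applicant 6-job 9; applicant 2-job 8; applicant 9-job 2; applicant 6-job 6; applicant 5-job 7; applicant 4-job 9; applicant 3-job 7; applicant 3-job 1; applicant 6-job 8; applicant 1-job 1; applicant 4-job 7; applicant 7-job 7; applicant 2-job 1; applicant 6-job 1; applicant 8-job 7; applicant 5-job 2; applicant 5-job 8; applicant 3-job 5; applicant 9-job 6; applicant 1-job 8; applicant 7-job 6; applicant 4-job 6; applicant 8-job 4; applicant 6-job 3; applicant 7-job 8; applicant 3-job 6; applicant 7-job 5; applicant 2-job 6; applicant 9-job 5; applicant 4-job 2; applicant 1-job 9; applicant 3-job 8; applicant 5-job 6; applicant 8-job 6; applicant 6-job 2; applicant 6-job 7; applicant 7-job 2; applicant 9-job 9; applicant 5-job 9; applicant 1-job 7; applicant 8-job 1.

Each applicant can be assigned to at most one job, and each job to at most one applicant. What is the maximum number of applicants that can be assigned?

A valid assignment of size 9: applicant 1-job 3, applicant 2-job 6, applicant 3-job 1, applicant 4-job 2, applicant 5-job 8, applicant 6-job 7, applicant 7-job 5, applicant 8-job 4, applicant 9-job 9.
All 9 applicants are matched, so no larger matching exists.

9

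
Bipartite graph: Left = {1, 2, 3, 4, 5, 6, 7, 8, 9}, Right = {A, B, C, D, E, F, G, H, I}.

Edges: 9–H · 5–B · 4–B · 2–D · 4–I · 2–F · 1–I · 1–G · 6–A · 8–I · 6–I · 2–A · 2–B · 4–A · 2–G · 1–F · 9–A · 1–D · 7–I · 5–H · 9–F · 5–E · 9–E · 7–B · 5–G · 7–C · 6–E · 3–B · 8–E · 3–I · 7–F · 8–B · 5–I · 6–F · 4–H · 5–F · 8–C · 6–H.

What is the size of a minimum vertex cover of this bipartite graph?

A maximum matching has 9 edges (e.g. 1–D, 2–A, 3–B, 4–I, 5–G, 6–F, 7–C, 8–E, 9–H).
By König's theorem the minimum vertex cover has the same size. One such cover is {1, 2, 3, 4, 5, 6, 7, 8, 9}.

9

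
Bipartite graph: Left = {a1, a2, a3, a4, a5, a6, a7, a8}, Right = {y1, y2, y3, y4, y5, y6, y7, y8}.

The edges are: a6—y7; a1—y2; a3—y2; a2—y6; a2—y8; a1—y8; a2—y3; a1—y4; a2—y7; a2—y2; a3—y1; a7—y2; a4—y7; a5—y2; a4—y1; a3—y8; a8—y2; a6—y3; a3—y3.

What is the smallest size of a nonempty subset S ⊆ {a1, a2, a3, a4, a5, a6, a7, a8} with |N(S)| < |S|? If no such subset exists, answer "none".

2

Take S = {a5, a7}. Its neighbourhood is {y2}, so |N(S)| = 1 < |S| = 2.
No single vertex violates Hall's condition since each has at least one neighbour, so 2 is the minimum.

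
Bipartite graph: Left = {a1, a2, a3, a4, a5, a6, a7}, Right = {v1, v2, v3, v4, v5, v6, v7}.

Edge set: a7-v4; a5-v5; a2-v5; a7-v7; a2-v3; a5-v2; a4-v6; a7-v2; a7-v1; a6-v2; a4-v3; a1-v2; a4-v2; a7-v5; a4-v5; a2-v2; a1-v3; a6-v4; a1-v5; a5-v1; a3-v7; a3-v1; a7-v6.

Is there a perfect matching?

A valid assignment of size 7: a1–v5, a2–v3, a3–v7, a4–v6, a5–v1, a6–v4, a7–v2.
All 7 left vertices are covered.

Yes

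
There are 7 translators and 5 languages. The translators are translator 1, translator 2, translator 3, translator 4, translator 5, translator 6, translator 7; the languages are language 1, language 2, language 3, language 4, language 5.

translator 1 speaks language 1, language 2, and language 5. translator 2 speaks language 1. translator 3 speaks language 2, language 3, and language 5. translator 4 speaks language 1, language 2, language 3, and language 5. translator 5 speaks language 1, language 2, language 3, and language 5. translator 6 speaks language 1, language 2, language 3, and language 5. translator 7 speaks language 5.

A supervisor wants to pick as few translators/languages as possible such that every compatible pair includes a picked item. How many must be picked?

The 4 edges translator 1–language 5, translator 2–language 1, translator 3–language 3, translator 4–language 2 form a matching, so any vertex cover needs at least 4 vertices (one per matched edge).
Conversely {language 1, language 2, language 3, language 5} meets every edge and has exactly 4 vertices, so 4 is optimal.

4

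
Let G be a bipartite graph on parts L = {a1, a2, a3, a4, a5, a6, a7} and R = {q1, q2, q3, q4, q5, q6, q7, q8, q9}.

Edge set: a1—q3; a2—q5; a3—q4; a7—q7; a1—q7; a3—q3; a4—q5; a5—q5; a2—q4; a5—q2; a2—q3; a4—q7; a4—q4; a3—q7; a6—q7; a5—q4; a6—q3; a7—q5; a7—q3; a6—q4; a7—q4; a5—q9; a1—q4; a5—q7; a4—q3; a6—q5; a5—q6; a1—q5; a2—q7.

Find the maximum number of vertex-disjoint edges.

A valid assignment of size 5: a1–q3, a2–q5, a3–q7, a4–q4, a5–q9.
The set {a1, a2, a3, a4, a6, a7} has only 4 neighbours ({q3, q4, q5, q7}), so by Hall's theorem at most 5 of the 7 left vertices can be matched.

5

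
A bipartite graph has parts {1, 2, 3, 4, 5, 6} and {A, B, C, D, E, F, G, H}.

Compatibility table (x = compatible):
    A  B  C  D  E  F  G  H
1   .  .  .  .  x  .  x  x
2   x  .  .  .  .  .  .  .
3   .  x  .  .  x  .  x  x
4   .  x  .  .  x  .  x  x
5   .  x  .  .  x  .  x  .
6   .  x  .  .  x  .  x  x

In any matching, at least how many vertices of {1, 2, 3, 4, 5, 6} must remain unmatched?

1

One maximum matching: 1–H, 2–A, 3–G, 4–E, 5–B.
The set {1, 3, 4, 5, 6} has only 4 neighbours ({B, E, G, H}), so by Hall's theorem at most 5 of the 6 left vertices can be matched.
That matches 5 of the 6, leaving 1 unmatched; no matching can do better.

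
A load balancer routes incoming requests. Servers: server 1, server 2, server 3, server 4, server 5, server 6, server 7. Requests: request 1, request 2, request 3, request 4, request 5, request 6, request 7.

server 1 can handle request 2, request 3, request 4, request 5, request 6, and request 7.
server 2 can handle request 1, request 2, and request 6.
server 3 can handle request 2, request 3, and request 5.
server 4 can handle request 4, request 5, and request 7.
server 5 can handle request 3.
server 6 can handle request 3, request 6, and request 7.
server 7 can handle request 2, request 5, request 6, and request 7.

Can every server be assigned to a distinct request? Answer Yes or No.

For example, pair server 1–request 4, server 2–request 1, server 3–request 2, server 4–request 5, server 5–request 3, server 6–request 6, server 7–request 7.
All 7 servers are covered.

Yes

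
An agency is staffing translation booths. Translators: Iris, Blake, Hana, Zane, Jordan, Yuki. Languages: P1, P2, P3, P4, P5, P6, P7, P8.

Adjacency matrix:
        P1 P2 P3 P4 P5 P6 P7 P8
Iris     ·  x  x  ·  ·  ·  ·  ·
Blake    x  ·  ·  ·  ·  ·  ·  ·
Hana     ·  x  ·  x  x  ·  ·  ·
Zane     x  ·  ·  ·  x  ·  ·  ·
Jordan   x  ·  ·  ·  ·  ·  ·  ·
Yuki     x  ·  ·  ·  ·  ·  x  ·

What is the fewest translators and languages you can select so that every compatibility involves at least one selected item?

A maximum matching has 5 edges (e.g. Iris–P3, Blake–P1, Hana–P4, Zane–P5, Yuki–P7).
By König's theorem the minimum vertex cover has the same size. One such cover is {Iris, Hana, Zane, Yuki, P1}.

5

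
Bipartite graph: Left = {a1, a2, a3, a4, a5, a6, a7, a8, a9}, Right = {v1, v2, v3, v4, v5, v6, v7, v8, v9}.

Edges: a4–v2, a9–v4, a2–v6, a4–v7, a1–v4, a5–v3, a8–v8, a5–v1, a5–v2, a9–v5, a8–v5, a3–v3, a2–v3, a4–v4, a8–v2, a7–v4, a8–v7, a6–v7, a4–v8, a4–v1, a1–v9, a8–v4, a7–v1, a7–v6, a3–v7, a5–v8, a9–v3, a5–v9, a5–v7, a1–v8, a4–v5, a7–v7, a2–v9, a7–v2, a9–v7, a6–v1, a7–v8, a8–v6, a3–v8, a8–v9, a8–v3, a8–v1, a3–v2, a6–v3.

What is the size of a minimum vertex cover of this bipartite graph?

{a1, a2, a3, a4, a5, a6, a7, a8, a9} is a vertex cover of size 9: every edge has an endpoint in this set.
No smaller cover exists because a1–v4, a2–v3, a3–v2, a4–v8, a5–v9, a6–v1, a7–v6, a8–v5, a9–v7 is a matching of size 9, and a cover must include an endpoint of each of these disjoint edges (König's theorem).

9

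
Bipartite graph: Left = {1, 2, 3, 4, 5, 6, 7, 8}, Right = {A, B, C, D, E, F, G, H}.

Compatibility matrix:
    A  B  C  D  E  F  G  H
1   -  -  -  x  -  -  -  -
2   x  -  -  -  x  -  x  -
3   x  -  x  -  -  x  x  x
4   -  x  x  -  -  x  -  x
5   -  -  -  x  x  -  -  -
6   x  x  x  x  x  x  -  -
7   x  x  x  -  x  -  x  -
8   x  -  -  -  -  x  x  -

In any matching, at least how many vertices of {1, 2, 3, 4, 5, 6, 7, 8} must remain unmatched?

0

For example, pair 1-D, 2-G, 3-H, 4-B, 5-E, 6-A, 7-C, 8-F.
All 8 left vertices are matched, so no larger matching exists.
That matches 8 of the 8, leaving 0 unmatched; no matching can do better.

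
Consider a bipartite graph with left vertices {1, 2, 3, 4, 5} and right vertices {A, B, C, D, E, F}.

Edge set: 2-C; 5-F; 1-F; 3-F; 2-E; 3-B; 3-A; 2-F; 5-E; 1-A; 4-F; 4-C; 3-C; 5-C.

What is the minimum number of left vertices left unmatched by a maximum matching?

For example, pair 1→A, 2→C, 3→B, 4→F, 5→E.
All 5 left vertices are matched, so no larger matching exists.
That matches 5 of the 5, leaving 0 unmatched; no matching can do better.

0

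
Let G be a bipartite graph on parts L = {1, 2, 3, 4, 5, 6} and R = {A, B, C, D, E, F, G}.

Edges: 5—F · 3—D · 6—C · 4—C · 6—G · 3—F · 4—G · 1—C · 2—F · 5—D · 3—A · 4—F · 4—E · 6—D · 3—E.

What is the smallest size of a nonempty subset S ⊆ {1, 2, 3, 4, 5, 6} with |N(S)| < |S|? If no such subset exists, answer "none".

A matching saturating every left vertex exists, for instance 1→C, 2→F, 3→A, 4→E, 5→D, 6→G.
By Hall's marriage theorem, this means |N(S)| ≥ |S| for every subset S, so no violating subset exists.

none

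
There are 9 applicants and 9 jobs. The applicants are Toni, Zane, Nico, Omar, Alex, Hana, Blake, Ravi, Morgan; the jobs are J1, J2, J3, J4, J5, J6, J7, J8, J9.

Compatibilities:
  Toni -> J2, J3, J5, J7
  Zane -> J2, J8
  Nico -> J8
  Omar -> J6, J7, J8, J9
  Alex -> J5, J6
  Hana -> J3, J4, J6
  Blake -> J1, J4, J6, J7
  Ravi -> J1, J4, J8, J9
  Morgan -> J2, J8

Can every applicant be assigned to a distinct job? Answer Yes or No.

The set {Zane, Nico, Morgan} has only 2 neighbours ({J2, J8}), so by Hall's theorem at most 8 of the 9 applicants can be matched.
Hence no matching covers every applicant.

No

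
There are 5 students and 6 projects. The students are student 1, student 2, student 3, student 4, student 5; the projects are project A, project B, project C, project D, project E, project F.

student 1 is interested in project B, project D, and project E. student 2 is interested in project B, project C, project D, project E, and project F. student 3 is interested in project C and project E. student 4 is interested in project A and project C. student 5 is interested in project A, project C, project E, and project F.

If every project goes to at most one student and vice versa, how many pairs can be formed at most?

5

For example, pair student 1→project B, student 2→project F, student 3→project C, student 4→project A, student 5→project E.
All 5 students are matched, so no larger matching exists.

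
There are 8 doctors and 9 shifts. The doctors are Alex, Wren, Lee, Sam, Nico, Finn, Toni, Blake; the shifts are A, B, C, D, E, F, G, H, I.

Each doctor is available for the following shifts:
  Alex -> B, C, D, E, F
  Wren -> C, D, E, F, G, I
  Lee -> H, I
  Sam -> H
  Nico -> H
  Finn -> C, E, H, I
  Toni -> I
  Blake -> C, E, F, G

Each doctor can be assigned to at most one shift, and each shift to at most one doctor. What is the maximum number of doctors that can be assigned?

A valid assignment of size 6: Alex-B, Wren-G, Lee-I, Sam-H, Finn-C, Blake-E.
The set {Lee, Sam, Nico, Toni} has only 2 neighbours ({H, I}), so by Hall's theorem at most 6 of the 8 doctors can be matched.

6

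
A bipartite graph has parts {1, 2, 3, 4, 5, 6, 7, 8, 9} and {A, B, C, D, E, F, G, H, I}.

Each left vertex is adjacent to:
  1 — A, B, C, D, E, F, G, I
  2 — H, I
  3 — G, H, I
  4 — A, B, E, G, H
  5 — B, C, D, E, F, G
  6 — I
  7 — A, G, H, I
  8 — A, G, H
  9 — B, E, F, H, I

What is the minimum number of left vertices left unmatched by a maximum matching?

A valid assignment of size 8: 1→F, 2→H, 3→G, 4→B, 5→D, 6→I, 7→A, 9→E.
The set {2, 3, 6, 7, 8} has only 4 neighbours ({A, G, H, I}), so by Hall's theorem at most 8 of the 9 left vertices can be matched.
That matches 8 of the 9, leaving 1 unmatched; no matching can do better.

1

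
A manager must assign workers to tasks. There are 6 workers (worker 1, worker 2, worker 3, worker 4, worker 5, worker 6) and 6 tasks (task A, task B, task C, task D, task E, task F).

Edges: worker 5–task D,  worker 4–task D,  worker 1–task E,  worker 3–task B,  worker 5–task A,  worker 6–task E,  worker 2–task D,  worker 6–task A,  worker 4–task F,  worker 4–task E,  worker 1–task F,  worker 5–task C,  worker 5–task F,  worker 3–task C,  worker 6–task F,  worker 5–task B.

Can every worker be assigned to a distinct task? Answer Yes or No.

One maximum matching: worker 1–task F, worker 2–task D, worker 3–task B, worker 4–task E, worker 5–task C, worker 6–task A.
Every worker is matched, so this is a perfect matching.

Yes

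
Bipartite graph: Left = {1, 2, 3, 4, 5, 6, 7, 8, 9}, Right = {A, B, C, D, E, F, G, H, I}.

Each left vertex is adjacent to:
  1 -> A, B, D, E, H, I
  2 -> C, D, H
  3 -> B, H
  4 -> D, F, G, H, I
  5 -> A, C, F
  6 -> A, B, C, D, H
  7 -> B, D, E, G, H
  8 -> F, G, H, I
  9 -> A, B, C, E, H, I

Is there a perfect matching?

For example, pair 1–D, 2–C, 3–B, 4–G, 5–F, 6–H, 7–E, 8–I, 9–A.
Every left vertex is matched, so this is a perfect matching.

Yes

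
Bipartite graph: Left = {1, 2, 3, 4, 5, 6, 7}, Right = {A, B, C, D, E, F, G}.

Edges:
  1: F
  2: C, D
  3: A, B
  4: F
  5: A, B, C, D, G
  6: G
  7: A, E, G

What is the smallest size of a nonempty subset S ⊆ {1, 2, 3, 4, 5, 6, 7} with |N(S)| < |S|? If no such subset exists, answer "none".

2

Take S = {1, 4}. Its neighbourhood is {F}, so |N(S)| = 1 < |S| = 2.
No single vertex violates Hall's condition since each has at least one neighbour, so 2 is the minimum.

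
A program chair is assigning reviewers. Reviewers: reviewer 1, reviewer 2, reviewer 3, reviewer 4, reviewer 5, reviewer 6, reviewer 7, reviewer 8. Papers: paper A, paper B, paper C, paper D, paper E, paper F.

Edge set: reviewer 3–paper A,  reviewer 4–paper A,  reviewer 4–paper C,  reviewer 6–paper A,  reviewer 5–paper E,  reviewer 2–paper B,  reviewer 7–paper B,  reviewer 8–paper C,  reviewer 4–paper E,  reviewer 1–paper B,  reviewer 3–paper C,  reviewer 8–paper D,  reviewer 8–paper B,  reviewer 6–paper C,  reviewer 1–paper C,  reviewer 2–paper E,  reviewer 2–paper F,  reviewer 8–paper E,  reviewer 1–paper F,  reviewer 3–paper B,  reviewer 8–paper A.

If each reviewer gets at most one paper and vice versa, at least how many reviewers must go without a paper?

2

One maximum matching: reviewer 1-paper B, reviewer 2-paper F, reviewer 3-paper A, reviewer 4-paper C, reviewer 5-paper E, reviewer 8-paper D.
The set {reviewer 1, reviewer 2, reviewer 3, reviewer 4, reviewer 5, reviewer 6, reviewer 7} has only 5 neighbours ({paper A, paper B, paper C, paper E, paper F}), so by Hall's theorem at most 6 of the 8 reviewers can be matched.
That matches 6 of the 8, leaving 2 unmatched; no matching can do better.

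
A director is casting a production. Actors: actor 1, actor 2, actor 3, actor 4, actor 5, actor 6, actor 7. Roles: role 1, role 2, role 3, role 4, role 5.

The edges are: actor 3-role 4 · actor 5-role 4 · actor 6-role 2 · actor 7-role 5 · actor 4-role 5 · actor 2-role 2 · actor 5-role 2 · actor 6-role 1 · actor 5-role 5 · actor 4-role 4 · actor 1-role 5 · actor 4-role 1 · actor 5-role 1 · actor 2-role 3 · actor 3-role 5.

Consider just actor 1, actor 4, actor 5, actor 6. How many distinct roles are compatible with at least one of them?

4

The union of neighbours of {actor 1, actor 4, actor 5, actor 6} is {role 1, role 2, role 4, role 5}, which has 4 elements.
Since |N(S)| = 4 ≥ |S| = 4, Hall's condition holds for this subset.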